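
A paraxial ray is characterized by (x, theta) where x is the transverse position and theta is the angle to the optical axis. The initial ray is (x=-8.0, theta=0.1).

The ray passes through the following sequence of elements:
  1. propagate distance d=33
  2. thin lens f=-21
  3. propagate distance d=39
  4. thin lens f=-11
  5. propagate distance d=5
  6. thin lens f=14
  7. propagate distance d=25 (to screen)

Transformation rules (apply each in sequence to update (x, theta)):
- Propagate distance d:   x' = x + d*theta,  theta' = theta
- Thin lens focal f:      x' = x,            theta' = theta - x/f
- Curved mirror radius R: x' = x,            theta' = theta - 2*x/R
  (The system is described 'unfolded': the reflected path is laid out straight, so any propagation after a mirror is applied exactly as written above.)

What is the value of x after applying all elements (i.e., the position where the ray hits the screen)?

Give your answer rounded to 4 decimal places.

Initial: x=-8.0000 theta=0.1000
After 1 (propagate distance d=33): x=-4.7000 theta=0.1000
After 2 (thin lens f=-21): x=-4.7000 theta=-13/105 (≈-0.1238)
After 3 (propagate distance d=39): x=-667/70 (≈-9.5286) theta=-13/105 (≈-0.1238)
After 4 (thin lens f=-11): x=-667/70 (≈-9.5286) theta=-2287/2310 (≈-0.9900)
After 5 (propagate distance d=5): x=-2389/165 (≈-14.4788) theta=-2287/2310 (≈-0.9900)
After 6 (thin lens f=14): x=-2389/165 (≈-14.4788) theta=17/385 (≈0.0442)
After 7 (propagate distance d=25 (to screen)): x=-15448/1155 (≈-13.3749) theta=17/385 (≈0.0442)
Rounded to 4 decimal places: x = -13.3749

Answer: -13.3749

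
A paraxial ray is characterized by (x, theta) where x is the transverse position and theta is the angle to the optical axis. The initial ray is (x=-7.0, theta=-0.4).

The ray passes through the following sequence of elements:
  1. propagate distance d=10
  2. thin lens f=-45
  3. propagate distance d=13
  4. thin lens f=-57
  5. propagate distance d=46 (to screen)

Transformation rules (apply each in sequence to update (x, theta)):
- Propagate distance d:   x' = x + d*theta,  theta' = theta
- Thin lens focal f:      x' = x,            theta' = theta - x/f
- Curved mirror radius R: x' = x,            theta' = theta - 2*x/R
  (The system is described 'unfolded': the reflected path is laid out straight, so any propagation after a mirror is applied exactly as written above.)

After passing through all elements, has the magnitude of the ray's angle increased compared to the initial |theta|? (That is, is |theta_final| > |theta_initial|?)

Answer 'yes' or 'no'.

Initial: x=-7.0000 theta=-0.4000
After 1 (propagate distance d=10): x=-11.0000 theta=-0.4000
After 2 (thin lens f=-45): x=-11.0000 theta=-29/45 (≈-0.6444)
After 3 (propagate distance d=13): x=-872/45 (≈-19.3778) theta=-29/45 (≈-0.6444)
After 4 (thin lens f=-57): x=-872/45 (≈-19.3778) theta=-505/513 (≈-0.9844)
After 5 (propagate distance d=46 (to screen)): x=-165854/2565 (≈-64.6604) theta=-505/513 (≈-0.9844)
|theta_initial|=0.4000 |theta_final|=505/513 (≈0.9844) -> increased

Answer: yes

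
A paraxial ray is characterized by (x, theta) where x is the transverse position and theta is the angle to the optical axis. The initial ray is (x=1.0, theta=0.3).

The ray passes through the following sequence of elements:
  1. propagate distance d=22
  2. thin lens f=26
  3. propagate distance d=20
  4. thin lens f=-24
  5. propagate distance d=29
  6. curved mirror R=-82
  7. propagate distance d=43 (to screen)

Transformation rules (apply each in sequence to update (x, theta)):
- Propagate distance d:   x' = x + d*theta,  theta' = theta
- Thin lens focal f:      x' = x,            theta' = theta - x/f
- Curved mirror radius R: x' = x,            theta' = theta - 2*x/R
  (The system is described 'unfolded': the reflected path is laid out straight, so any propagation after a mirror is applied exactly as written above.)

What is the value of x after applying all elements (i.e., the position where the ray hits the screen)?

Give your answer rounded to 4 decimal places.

Initial: x=1.0000 theta=0.3000
After 1 (propagate distance d=22): x=7.6000 theta=0.3000
After 2 (thin lens f=26): x=7.6000 theta=1/130 (≈0.0077)
After 3 (propagate distance d=20): x=504/65 (≈7.7538) theta=1/130 (≈0.0077)
After 4 (thin lens f=-24): x=504/65 (≈7.7538) theta=43/130 (≈0.3308)
After 5 (propagate distance d=29): x=451/26 (≈17.3462) theta=43/130 (≈0.3308)
After 6 (curved mirror R=-82): x=451/26 (≈17.3462) theta=49/65 (≈0.7538)
After 7 (propagate distance d=43 (to screen)): x=6469/130 (≈49.7615) theta=49/65 (≈0.7538)
Rounded to 4 decimal places: x = 49.7615

Answer: 49.7615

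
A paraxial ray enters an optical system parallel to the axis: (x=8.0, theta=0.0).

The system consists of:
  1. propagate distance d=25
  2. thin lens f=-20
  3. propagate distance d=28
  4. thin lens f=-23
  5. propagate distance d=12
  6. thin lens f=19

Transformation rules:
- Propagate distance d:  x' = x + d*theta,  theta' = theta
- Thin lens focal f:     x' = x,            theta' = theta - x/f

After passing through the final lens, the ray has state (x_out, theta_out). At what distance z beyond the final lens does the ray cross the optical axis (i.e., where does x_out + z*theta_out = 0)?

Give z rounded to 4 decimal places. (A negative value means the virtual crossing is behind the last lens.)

Initial: x=8.0000 theta=0.0000
After 1 (propagate distance d=25): x=8.0000 theta=0.0000
After 2 (thin lens f=-20): x=8.0000 theta=0.4000
After 3 (propagate distance d=28): x=19.2000 theta=0.4000
After 4 (thin lens f=-23): x=19.2000 theta=142/115 (≈1.2348)
After 5 (propagate distance d=12): x=3912/115 (≈34.0174) theta=142/115 (≈1.2348)
After 6 (thin lens f=19): x=3912/115 (≈34.0174) theta=-1214/2185 (≈-0.5556)
z_focus = -x_out/theta_out = -(3912/115)/(-1214/2185) = 37164/607 ≈ 61.2257
Rounded to 4 decimal places: z = 61.2257

Answer: 61.2257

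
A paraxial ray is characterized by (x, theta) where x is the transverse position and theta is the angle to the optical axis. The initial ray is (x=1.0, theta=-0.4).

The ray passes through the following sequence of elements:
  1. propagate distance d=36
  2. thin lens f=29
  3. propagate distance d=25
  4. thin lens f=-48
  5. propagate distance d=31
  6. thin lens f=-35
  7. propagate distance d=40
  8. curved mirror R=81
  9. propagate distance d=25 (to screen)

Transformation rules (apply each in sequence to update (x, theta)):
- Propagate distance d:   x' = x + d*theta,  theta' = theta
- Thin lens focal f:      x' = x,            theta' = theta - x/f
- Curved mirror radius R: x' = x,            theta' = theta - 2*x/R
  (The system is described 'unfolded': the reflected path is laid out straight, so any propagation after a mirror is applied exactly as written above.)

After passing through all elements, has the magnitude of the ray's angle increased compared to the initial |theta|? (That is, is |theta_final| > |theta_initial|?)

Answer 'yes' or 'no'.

Initial: x=1.0000 theta=-0.4000
After 1 (propagate distance d=36): x=-13.4000 theta=-0.4000
After 2 (thin lens f=29): x=-13.4000 theta=9/145 (≈0.0621)
After 3 (propagate distance d=25): x=-1718/145 (≈-11.8483) theta=9/145 (≈0.0621)
After 4 (thin lens f=-48): x=-1718/145 (≈-11.8483) theta=-643/3480 (≈-0.1848)
After 5 (propagate distance d=31): x=-12233/696 (≈-17.5761) theta=-643/3480 (≈-0.1848)
After 6 (thin lens f=-35): x=-12233/696 (≈-17.5761) theta=-2789/4060 (≈-0.6869)
After 7 (propagate distance d=40): x=-219503/4872 (≈-45.0540) theta=-2789/4060 (≈-0.6869)
After 8 (curved mirror R=81): x=-219503/4872 (≈-45.0540) theta=104947/246645 (≈0.4255)
After 9 (propagate distance d=25 (to screen)): x=-13581863/394632 (≈-34.4165) theta=104947/246645 (≈0.4255)
|theta_initial|=0.4000 |theta_final|=104947/246645 (≈0.4255) -> increased

Answer: yes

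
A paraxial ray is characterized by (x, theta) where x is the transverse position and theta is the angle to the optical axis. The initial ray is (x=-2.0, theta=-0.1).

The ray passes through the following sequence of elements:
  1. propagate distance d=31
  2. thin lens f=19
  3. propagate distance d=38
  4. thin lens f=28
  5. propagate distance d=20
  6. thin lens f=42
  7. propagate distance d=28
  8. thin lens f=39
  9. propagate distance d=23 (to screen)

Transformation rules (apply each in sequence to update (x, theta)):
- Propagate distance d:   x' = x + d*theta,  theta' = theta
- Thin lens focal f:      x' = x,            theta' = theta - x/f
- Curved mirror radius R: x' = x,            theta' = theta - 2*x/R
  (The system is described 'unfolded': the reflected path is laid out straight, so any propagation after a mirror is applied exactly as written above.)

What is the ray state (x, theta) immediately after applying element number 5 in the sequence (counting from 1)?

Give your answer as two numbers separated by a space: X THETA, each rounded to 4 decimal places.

Answer: 3.7398 0.1220

Derivation:
Initial: x=-2.0000 theta=-0.1000
After 1 (propagate distance d=31): x=-5.1000 theta=-0.1000
After 2 (thin lens f=19): x=-5.1000 theta=16/95 (≈0.1684)
After 3 (propagate distance d=38): x=1.3000 theta=16/95 (≈0.1684)
After 4 (thin lens f=28): x=1.3000 theta=649/5320 (≈0.1220)
After 5 (propagate distance d=20): x=2487/665 (≈3.7398) theta=649/5320 (≈0.1220)
Rounded to 4 decimal places: x = 3.7398, theta = 0.1220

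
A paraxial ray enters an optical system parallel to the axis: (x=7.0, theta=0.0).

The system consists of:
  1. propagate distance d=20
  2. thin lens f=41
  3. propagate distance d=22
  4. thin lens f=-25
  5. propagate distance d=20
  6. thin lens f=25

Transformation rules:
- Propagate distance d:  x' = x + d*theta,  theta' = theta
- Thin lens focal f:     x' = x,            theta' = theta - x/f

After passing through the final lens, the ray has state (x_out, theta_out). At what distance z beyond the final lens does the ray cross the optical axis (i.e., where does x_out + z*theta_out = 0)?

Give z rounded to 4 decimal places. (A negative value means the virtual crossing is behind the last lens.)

Answer: 17.5743

Derivation:
Initial: x=7.0000 theta=0.0000
After 1 (propagate distance d=20): x=7.0000 theta=0.0000
After 2 (thin lens f=41): x=7.0000 theta=-7/41 (≈-0.1707)
After 3 (propagate distance d=22): x=133/41 (≈3.2439) theta=-7/41 (≈-0.1707)
After 4 (thin lens f=-25): x=133/41 (≈3.2439) theta=-42/1025 (≈-0.0410)
After 5 (propagate distance d=20): x=497/205 (≈2.4244) theta=-42/1025 (≈-0.0410)
After 6 (thin lens f=25): x=497/205 (≈2.4244) theta=-707/5125 (≈-0.1380)
z_focus = -x_out/theta_out = -(497/205)/(-707/5125) = 1775/101 ≈ 17.5743
Rounded to 4 decimal places: z = 17.5743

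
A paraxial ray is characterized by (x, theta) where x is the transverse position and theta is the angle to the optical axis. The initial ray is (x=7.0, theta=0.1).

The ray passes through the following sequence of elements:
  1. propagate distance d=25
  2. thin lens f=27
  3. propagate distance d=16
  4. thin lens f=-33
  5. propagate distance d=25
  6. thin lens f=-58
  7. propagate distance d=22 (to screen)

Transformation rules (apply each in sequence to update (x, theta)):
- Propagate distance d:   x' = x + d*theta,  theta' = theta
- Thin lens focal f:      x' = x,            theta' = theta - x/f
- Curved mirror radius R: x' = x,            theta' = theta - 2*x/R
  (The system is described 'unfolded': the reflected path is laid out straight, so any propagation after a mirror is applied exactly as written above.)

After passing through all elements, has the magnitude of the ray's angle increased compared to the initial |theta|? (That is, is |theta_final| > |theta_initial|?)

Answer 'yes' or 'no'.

Answer: no

Derivation:
Initial: x=7.0000 theta=0.1000
After 1 (propagate distance d=25): x=9.5000 theta=0.1000
After 2 (thin lens f=27): x=9.5000 theta=-34/135 (≈-0.2519)
After 3 (propagate distance d=16): x=1477/270 (≈5.4704) theta=-34/135 (≈-0.2519)
After 4 (thin lens f=-33): x=1477/270 (≈5.4704) theta=-767/8910 (≈-0.0861)
After 5 (propagate distance d=25): x=14783/4455 (≈3.3183) theta=-767/8910 (≈-0.0861)
After 6 (thin lens f=-58): x=14783/4455 (≈3.3183) theta=-746/25839 (≈-0.0289)
After 7 (propagate distance d=22 (to screen)): x=115549/43065 (≈2.6831) theta=-746/25839 (≈-0.0289)
|theta_initial|=0.1000 |theta_final|=746/25839 (≈0.0289) -> not increased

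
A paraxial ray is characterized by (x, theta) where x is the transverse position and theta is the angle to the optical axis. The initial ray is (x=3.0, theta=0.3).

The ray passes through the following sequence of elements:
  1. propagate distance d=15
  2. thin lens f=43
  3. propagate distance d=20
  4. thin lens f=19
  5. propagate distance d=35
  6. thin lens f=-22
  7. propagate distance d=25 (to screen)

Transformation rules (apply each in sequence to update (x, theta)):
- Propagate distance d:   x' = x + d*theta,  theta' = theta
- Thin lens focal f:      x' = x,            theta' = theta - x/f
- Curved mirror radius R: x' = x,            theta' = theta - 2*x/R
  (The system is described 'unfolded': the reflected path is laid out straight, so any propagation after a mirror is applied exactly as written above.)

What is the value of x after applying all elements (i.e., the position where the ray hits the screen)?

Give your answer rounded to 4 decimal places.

Initial: x=3.0000 theta=0.3000
After 1 (propagate distance d=15): x=7.5000 theta=0.3000
After 2 (thin lens f=43): x=7.5000 theta=27/215 (≈0.1256)
After 3 (propagate distance d=20): x=861/86 (≈10.0116) theta=27/215 (≈0.1256)
After 4 (thin lens f=19): x=861/86 (≈10.0116) theta=-3279/8170 (≈-0.4013)
After 5 (propagate distance d=35): x=-3297/817 (≈-4.0355) theta=-3279/8170 (≈-0.4013)
After 6 (thin lens f=-22): x=-3297/817 (≈-4.0355) theta=-1383/2365 (≈-0.5848)
After 7 (propagate distance d=25 (to screen)): x=-167652/8987 (≈-18.6549) theta=-1383/2365 (≈-0.5848)
Rounded to 4 decimal places: x = -18.6549

Answer: -18.6549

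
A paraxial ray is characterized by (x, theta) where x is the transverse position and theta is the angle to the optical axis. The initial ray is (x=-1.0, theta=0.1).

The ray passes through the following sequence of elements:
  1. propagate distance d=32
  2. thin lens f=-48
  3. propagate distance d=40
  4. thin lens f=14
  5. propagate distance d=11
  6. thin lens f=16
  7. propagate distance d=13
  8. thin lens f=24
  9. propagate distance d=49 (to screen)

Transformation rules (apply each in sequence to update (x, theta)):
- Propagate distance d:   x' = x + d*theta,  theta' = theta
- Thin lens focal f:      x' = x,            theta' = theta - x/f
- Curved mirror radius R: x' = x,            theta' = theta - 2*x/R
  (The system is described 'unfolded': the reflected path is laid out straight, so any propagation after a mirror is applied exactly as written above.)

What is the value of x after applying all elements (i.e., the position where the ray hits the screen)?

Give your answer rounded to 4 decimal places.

Answer: -26.0095

Derivation:
Initial: x=-1.0000 theta=0.1000
After 1 (propagate distance d=32): x=2.2000 theta=0.1000
After 2 (thin lens f=-48): x=2.2000 theta=7/48 (≈0.1458)
After 3 (propagate distance d=40): x=241/30 (≈8.0333) theta=7/48 (≈0.1458)
After 4 (thin lens f=14): x=241/30 (≈8.0333) theta=-719/1680 (≈-0.4280)
After 5 (propagate distance d=11): x=5587/1680 (≈3.3256) theta=-719/1680 (≈-0.4280)
After 6 (thin lens f=16): x=5587/1680 (≈3.3256) theta=-5697/8960 (≈-0.6358)
After 7 (propagate distance d=13): x=-132791/26880 (≈-4.9401) theta=-5697/8960 (≈-0.6358)
After 8 (thin lens f=24): x=-132791/26880 (≈-4.9401) theta=-277393/645120 (≈-0.4300)
After 9 (propagate distance d=49 (to screen)): x=-16779241/645120 (≈-26.0095) theta=-277393/645120 (≈-0.4300)
Rounded to 4 decimal places: x = -26.0095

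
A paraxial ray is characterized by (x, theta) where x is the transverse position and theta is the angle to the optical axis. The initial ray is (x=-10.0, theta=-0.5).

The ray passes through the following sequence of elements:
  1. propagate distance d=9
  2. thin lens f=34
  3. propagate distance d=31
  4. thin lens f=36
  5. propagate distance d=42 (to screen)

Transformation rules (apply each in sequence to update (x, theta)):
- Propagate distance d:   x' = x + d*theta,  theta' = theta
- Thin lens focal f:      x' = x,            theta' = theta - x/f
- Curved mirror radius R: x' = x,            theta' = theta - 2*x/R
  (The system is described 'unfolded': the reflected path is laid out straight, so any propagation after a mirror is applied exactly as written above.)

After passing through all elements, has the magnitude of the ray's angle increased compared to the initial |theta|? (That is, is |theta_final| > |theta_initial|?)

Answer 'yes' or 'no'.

Answer: no

Derivation:
Initial: x=-10.0000 theta=-0.5000
After 1 (propagate distance d=9): x=-14.5000 theta=-0.5000
After 2 (thin lens f=34): x=-14.5000 theta=-5/68 (≈-0.0735)
After 3 (propagate distance d=31): x=-1141/68 (≈-16.7794) theta=-5/68 (≈-0.0735)
After 4 (thin lens f=36): x=-1141/68 (≈-16.7794) theta=961/2448 (≈0.3926)
After 5 (propagate distance d=42 (to screen)): x=-7/24 (≈-0.2917) theta=961/2448 (≈0.3926)
|theta_initial|=0.5000 |theta_final|=961/2448 (≈0.3926) -> not increased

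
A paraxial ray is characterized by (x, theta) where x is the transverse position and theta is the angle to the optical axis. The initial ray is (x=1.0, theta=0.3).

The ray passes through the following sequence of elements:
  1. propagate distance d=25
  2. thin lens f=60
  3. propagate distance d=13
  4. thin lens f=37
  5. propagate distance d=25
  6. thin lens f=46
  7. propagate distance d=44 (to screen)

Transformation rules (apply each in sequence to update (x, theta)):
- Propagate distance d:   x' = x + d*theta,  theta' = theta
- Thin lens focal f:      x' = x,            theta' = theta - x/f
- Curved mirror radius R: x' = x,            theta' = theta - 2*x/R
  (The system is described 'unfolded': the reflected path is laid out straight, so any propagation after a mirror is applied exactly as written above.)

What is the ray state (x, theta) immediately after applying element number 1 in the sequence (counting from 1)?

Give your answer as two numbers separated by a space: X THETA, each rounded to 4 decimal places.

Answer: 8.5000 0.3000

Derivation:
Initial: x=1.0000 theta=0.3000
After 1 (propagate distance d=25): x=8.5000 theta=0.3000
Rounded to 4 decimal places: x = 8.5000, theta = 0.3000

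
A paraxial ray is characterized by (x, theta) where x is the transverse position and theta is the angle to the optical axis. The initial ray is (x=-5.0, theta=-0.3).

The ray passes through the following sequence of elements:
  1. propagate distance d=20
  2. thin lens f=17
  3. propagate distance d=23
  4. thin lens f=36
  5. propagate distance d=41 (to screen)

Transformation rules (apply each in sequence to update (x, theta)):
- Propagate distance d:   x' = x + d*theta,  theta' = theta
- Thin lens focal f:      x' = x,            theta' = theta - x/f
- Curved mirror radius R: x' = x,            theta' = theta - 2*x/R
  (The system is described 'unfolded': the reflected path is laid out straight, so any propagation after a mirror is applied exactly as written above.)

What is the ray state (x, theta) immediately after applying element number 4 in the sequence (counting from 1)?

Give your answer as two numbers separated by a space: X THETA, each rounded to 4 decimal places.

Initial: x=-5.0000 theta=-0.3000
After 1 (propagate distance d=20): x=-11.0000 theta=-0.3000
After 2 (thin lens f=17): x=-11.0000 theta=59/170 (≈0.3471)
After 3 (propagate distance d=23): x=-513/170 (≈-3.0176) theta=59/170 (≈0.3471)
After 4 (thin lens f=36): x=-513/170 (≈-3.0176) theta=293/680 (≈0.4309)
Rounded to 4 decimal places: x = -3.0176, theta = 0.4309

Answer: -3.0176 0.4309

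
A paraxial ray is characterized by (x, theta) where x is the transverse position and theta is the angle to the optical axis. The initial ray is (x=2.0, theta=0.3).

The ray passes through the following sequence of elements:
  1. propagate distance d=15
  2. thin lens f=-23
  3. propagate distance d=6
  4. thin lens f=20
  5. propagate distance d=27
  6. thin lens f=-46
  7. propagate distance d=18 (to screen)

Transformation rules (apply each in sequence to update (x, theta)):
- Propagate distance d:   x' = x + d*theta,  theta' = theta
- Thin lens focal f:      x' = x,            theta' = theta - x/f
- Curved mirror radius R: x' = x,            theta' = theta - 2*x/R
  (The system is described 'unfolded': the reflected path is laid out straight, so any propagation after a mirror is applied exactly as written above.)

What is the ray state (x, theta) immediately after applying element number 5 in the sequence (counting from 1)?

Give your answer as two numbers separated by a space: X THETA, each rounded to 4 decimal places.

Initial: x=2.0000 theta=0.3000
After 1 (propagate distance d=15): x=6.5000 theta=0.3000
After 2 (thin lens f=-23): x=6.5000 theta=67/115 (≈0.5826)
After 3 (propagate distance d=6): x=2299/230 (≈9.9957) theta=67/115 (≈0.5826)
After 4 (thin lens f=20): x=2299/230 (≈9.9957) theta=381/4600 (≈0.0828)
After 5 (propagate distance d=27): x=56267/4600 (≈12.2320) theta=381/4600 (≈0.0828)
Rounded to 4 decimal places: x = 12.2320, theta = 0.0828

Answer: 12.2320 0.0828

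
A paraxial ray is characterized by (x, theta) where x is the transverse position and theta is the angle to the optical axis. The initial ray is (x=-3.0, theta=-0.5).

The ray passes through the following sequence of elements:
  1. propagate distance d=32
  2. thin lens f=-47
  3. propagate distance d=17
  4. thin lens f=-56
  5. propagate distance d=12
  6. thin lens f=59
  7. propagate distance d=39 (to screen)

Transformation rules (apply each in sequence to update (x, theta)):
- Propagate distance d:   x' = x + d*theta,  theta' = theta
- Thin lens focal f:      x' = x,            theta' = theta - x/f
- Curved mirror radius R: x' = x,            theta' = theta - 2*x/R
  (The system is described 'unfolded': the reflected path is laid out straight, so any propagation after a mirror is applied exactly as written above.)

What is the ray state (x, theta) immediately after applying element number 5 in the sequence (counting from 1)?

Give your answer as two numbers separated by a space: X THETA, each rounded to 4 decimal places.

Initial: x=-3.0000 theta=-0.5000
After 1 (propagate distance d=32): x=-19.0000 theta=-0.5000
After 2 (thin lens f=-47): x=-19.0000 theta=-85/94 (≈-0.9043)
After 3 (propagate distance d=17): x=-3231/94 (≈-34.3723) theta=-85/94 (≈-0.9043)
After 4 (thin lens f=-56): x=-3231/94 (≈-34.3723) theta=-7991/5264 (≈-1.5180)
After 5 (propagate distance d=12): x=-69207/1316 (≈-52.5889) theta=-7991/5264 (≈-1.5180)
Rounded to 4 decimal places: x = -52.5889, theta = -1.5180

Answer: -52.5889 -1.5180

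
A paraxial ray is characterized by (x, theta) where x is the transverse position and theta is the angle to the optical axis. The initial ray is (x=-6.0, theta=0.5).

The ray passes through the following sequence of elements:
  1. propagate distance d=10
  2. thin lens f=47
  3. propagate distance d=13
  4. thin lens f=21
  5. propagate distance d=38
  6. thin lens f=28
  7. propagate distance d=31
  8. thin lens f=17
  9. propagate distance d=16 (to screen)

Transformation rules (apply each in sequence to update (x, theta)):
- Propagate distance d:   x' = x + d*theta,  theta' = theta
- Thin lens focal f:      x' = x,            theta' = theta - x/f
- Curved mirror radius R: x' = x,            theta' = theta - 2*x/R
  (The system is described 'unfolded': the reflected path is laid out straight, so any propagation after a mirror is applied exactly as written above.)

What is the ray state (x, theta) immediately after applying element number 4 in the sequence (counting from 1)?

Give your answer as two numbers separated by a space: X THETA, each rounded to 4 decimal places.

Answer: 5.7766 0.2462

Derivation:
Initial: x=-6.0000 theta=0.5000
After 1 (propagate distance d=10): x=-1.0000 theta=0.5000
After 2 (thin lens f=47): x=-1.0000 theta=49/94 (≈0.5213)
After 3 (propagate distance d=13): x=543/94 (≈5.7766) theta=49/94 (≈0.5213)
After 4 (thin lens f=21): x=543/94 (≈5.7766) theta=81/329 (≈0.2462)
Rounded to 4 decimal places: x = 5.7766, theta = 0.2462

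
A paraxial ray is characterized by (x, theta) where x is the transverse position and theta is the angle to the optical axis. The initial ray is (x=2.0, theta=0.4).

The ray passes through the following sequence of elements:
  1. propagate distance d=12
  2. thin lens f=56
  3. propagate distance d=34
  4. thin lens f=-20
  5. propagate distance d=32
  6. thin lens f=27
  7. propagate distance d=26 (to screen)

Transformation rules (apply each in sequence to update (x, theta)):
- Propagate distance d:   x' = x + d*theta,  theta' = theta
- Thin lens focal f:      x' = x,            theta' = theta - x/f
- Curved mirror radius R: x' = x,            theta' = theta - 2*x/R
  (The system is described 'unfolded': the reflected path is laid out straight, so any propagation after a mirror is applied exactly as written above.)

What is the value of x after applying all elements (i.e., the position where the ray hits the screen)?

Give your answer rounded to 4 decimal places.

Answer: 30.2928

Derivation:
Initial: x=2.0000 theta=0.4000
After 1 (propagate distance d=12): x=6.8000 theta=0.4000
After 2 (thin lens f=56): x=6.8000 theta=39/140 (≈0.2786)
After 3 (propagate distance d=34): x=1139/70 (≈16.2714) theta=39/140 (≈0.2786)
After 4 (thin lens f=-20): x=1139/70 (≈16.2714) theta=1529/1400 (≈1.0921)
After 5 (propagate distance d=32): x=51.2200 theta=1529/1400 (≈1.0921)
After 6 (thin lens f=27): x=51.2200 theta=-1217/1512 (≈-0.8049)
After 7 (propagate distance d=26 (to screen)): x=572533/18900 (≈30.2928) theta=-1217/1512 (≈-0.8049)
Rounded to 4 decimal places: x = 30.2928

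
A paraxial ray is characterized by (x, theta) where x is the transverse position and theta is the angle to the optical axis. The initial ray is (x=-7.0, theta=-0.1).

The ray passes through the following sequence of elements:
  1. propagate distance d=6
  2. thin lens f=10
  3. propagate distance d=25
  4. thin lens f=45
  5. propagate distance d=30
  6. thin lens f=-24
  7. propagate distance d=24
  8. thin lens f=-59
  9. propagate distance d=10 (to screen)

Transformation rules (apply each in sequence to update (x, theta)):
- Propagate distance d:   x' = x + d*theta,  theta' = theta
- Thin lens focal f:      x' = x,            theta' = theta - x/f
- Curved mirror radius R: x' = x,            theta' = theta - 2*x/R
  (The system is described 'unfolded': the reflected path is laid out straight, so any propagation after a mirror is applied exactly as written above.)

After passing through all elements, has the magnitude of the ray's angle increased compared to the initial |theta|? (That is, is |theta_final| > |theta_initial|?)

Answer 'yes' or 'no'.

Answer: yes

Derivation:
Initial: x=-7.0000 theta=-0.1000
After 1 (propagate distance d=6): x=-7.6000 theta=-0.1000
After 2 (thin lens f=10): x=-7.6000 theta=0.6600
After 3 (propagate distance d=25): x=8.9000 theta=0.6600
After 4 (thin lens f=45): x=8.9000 theta=104/225 (≈0.4622)
After 5 (propagate distance d=30): x=683/30 (≈22.7667) theta=104/225 (≈0.4622)
After 6 (thin lens f=-24): x=683/30 (≈22.7667) theta=1693/1200 (≈1.4108)
After 7 (propagate distance d=24): x=4247/75 (≈56.6267) theta=1693/1200 (≈1.4108)
After 8 (thin lens f=-59): x=4247/75 (≈56.6267) theta=167839/70800 (≈2.3706)
After 9 (propagate distance d=10 (to screen)): x=2843779/35400 (≈80.3327) theta=167839/70800 (≈2.3706)
|theta_initial|=0.1000 |theta_final|=167839/70800 (≈2.3706) -> increased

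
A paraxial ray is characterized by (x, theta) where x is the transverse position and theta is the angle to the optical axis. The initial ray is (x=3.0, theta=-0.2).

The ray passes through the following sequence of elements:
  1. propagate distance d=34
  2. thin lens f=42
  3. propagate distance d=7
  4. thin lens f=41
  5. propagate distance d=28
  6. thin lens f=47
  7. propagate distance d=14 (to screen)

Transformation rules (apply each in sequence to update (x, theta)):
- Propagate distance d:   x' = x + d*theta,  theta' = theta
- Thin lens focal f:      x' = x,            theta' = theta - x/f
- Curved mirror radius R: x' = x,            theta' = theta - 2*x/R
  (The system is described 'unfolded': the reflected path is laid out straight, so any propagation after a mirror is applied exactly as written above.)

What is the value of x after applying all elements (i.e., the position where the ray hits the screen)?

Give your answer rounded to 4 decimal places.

Initial: x=3.0000 theta=-0.2000
After 1 (propagate distance d=34): x=-3.8000 theta=-0.2000
After 2 (thin lens f=42): x=-3.8000 theta=-23/210 (≈-0.1095)
After 3 (propagate distance d=7): x=-137/30 (≈-4.5667) theta=-23/210 (≈-0.1095)
After 4 (thin lens f=41): x=-137/30 (≈-4.5667) theta=8/4305 (≈0.0019)
After 5 (propagate distance d=28): x=-1851/410 (≈-4.5146) theta=8/4305 (≈0.0019)
After 6 (thin lens f=47): x=-1851/410 (≈-4.5146) theta=39623/404670 (≈0.0979)
After 7 (propagate distance d=14 (to screen)): x=-36349/11562 (≈-3.1438) theta=39623/404670 (≈0.0979)
Rounded to 4 decimal places: x = -3.1438

Answer: -3.1438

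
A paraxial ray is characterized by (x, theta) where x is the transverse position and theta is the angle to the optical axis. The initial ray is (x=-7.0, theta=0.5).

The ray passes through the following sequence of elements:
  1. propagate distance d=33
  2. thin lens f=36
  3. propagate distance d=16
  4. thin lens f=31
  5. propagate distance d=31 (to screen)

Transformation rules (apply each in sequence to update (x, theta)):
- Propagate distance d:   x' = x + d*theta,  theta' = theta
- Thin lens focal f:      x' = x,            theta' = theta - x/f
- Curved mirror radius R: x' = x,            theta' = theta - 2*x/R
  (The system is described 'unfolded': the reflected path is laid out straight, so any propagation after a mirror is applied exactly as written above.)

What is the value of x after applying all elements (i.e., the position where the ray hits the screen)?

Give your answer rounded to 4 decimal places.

Initial: x=-7.0000 theta=0.5000
After 1 (propagate distance d=33): x=9.5000 theta=0.5000
After 2 (thin lens f=36): x=9.5000 theta=17/72 (≈0.2361)
After 3 (propagate distance d=16): x=239/18 (≈13.2778) theta=17/72 (≈0.2361)
After 4 (thin lens f=31): x=239/18 (≈13.2778) theta=-143/744 (≈-0.1922)
After 5 (propagate distance d=31 (to screen)): x=527/72 (≈7.3194) theta=-143/744 (≈-0.1922)
Rounded to 4 decimal places: x = 7.3194

Answer: 7.3194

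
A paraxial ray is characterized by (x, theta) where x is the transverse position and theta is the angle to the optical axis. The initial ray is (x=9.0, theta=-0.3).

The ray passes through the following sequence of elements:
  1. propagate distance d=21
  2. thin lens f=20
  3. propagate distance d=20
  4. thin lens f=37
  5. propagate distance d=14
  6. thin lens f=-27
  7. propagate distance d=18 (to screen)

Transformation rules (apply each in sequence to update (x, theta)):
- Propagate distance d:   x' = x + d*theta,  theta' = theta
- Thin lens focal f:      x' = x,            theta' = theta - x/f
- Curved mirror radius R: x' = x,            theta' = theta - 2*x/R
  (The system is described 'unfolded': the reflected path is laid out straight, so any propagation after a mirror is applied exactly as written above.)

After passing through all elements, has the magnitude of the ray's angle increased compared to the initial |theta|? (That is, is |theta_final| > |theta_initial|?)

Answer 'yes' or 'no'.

Initial: x=9.0000 theta=-0.3000
After 1 (propagate distance d=21): x=2.7000 theta=-0.3000
After 2 (thin lens f=20): x=2.7000 theta=-0.4350
After 3 (propagate distance d=20): x=-6.0000 theta=-0.4350
After 4 (thin lens f=37): x=-6.0000 theta=-2019/7400 (≈-0.2728)
After 5 (propagate distance d=14): x=-36333/3700 (≈-9.8197) theta=-2019/7400 (≈-0.2728)
After 6 (thin lens f=-27): x=-36333/3700 (≈-9.8197) theta=-14131/22200 (≈-0.6365)
After 7 (propagate distance d=18 (to screen)): x=-39363/1850 (≈-21.2773) theta=-14131/22200 (≈-0.6365)
|theta_initial|=0.3000 |theta_final|=14131/22200 (≈0.6365) -> increased

Answer: yes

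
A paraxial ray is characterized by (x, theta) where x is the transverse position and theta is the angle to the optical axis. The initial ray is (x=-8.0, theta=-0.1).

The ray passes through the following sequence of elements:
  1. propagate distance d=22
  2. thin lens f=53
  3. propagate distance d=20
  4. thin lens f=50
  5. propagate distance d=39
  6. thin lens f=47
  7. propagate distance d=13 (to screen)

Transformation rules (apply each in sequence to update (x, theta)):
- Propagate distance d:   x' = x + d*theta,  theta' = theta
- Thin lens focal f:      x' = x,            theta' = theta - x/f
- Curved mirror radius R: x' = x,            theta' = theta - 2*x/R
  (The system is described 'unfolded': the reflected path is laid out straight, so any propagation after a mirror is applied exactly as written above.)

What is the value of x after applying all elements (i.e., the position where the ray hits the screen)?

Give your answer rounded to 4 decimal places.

Initial: x=-8.0000 theta=-0.1000
After 1 (propagate distance d=22): x=-10.2000 theta=-0.1000
After 2 (thin lens f=53): x=-10.2000 theta=49/530 (≈0.0925)
After 3 (propagate distance d=20): x=-2213/265 (≈-8.3509) theta=49/530 (≈0.0925)
After 4 (thin lens f=50): x=-2213/265 (≈-8.3509) theta=1719/6625 (≈0.2595)
After 5 (propagate distance d=39): x=11716/6625 (≈1.7685) theta=1719/6625 (≈0.2595)
After 6 (thin lens f=47): x=11716/6625 (≈1.7685) theta=69077/311375 (≈0.2218)
After 7 (propagate distance d=13 (to screen)): x=1448653/311375 (≈4.6524) theta=69077/311375 (≈0.2218)
Rounded to 4 decimal places: x = 4.6524

Answer: 4.6524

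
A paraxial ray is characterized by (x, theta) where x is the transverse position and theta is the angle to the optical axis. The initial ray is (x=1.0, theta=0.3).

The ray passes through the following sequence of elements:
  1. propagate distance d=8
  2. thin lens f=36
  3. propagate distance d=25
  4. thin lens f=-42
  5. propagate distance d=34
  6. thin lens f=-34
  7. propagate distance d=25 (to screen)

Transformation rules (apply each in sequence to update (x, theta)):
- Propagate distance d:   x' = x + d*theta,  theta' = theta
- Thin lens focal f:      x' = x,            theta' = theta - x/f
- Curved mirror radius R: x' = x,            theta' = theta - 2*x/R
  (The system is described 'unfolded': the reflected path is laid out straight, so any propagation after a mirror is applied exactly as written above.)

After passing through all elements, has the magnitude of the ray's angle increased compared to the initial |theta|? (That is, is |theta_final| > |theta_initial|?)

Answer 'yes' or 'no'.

Initial: x=1.0000 theta=0.3000
After 1 (propagate distance d=8): x=3.4000 theta=0.3000
After 2 (thin lens f=36): x=3.4000 theta=37/180 (≈0.2056)
After 3 (propagate distance d=25): x=1537/180 (≈8.5389) theta=37/180 (≈0.2056)
After 4 (thin lens f=-42): x=1537/180 (≈8.5389) theta=3091/7560 (≈0.4089)
After 5 (propagate distance d=34): x=21206/945 (≈22.4402) theta=3091/7560 (≈0.4089)
After 6 (thin lens f=-34): x=21206/945 (≈22.4402) theta=137371/128520 (≈1.0689)
After 7 (propagate distance d=25 (to screen)): x=300871/6120 (≈49.1619) theta=137371/128520 (≈1.0689)
|theta_initial|=0.3000 |theta_final|=137371/128520 (≈1.0689) -> increased

Answer: yes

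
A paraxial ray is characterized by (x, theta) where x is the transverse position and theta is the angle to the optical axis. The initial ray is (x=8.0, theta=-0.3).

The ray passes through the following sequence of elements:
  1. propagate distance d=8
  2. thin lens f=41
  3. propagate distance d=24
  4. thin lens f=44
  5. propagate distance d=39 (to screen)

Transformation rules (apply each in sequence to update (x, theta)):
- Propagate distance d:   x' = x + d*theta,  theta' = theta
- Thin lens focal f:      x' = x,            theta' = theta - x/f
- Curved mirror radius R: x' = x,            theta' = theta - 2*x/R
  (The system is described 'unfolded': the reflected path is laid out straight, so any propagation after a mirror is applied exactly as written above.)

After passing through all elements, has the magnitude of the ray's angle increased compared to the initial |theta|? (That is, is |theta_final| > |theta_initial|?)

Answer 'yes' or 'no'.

Initial: x=8.0000 theta=-0.3000
After 1 (propagate distance d=8): x=5.6000 theta=-0.3000
After 2 (thin lens f=41): x=5.6000 theta=-179/410 (≈-0.4366)
After 3 (propagate distance d=24): x=-200/41 (≈-4.8780) theta=-179/410 (≈-0.4366)
After 4 (thin lens f=44): x=-200/41 (≈-4.8780) theta=-1469/4510 (≈-0.3257)
After 5 (propagate distance d=39 (to screen)): x=-79291/4510 (≈-17.5812) theta=-1469/4510 (≈-0.3257)
|theta_initial|=0.3000 |theta_final|=1469/4510 (≈0.3257) -> increased

Answer: yes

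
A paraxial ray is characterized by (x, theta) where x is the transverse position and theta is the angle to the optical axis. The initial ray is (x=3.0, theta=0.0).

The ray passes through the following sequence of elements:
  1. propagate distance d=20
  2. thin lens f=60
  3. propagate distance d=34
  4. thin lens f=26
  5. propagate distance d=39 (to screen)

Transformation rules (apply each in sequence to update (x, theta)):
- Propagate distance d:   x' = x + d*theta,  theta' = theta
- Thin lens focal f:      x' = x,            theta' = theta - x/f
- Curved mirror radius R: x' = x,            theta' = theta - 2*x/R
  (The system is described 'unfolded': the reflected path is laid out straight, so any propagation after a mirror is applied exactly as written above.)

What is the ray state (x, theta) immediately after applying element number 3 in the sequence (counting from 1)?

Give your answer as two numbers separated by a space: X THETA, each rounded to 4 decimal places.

Answer: 1.3000 -0.0500

Derivation:
Initial: x=3.0000 theta=0.0000
After 1 (propagate distance d=20): x=3.0000 theta=0.0000
After 2 (thin lens f=60): x=3.0000 theta=-0.0500
After 3 (propagate distance d=34): x=1.3000 theta=-0.0500
Rounded to 4 decimal places: x = 1.3000, theta = -0.0500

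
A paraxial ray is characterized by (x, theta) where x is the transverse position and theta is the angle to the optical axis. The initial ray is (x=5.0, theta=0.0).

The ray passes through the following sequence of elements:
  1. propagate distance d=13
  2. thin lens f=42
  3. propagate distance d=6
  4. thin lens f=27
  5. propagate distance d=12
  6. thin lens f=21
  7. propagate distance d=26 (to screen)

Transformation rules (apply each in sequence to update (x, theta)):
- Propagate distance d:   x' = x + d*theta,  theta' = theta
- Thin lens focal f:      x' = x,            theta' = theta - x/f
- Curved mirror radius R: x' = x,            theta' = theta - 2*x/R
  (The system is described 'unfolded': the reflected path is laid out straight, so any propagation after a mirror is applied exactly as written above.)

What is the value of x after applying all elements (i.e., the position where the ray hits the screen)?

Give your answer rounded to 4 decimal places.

Initial: x=5.0000 theta=0.0000
After 1 (propagate distance d=13): x=5.0000 theta=0.0000
After 2 (thin lens f=42): x=5.0000 theta=-5/42 (≈-0.1190)
After 3 (propagate distance d=6): x=30/7 (≈4.2857) theta=-5/42 (≈-0.1190)
After 4 (thin lens f=27): x=30/7 (≈4.2857) theta=-5/18 (≈-0.2778)
After 5 (propagate distance d=12): x=20/21 (≈0.9524) theta=-5/18 (≈-0.2778)
After 6 (thin lens f=21): x=20/21 (≈0.9524) theta=-95/294 (≈-0.3231)
After 7 (propagate distance d=26 (to screen)): x=-365/49 (≈-7.4490) theta=-95/294 (≈-0.3231)
Rounded to 4 decimal places: x = -7.4490

Answer: -7.4490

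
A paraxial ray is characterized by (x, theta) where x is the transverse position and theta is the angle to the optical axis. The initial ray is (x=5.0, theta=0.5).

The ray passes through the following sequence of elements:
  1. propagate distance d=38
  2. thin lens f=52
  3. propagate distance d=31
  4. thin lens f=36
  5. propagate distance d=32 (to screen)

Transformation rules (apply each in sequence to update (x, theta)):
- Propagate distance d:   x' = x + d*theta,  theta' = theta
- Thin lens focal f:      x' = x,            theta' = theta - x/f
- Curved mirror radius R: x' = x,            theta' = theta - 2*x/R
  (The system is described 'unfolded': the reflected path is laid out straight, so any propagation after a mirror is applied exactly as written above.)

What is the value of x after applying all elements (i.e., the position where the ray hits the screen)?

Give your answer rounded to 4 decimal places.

Initial: x=5.0000 theta=0.5000
After 1 (propagate distance d=38): x=24.0000 theta=0.5000
After 2 (thin lens f=52): x=24.0000 theta=1/26 (≈0.0385)
After 3 (propagate distance d=31): x=655/26 (≈25.1923) theta=1/26 (≈0.0385)
After 4 (thin lens f=36): x=655/26 (≈25.1923) theta=-619/936 (≈-0.6613)
After 5 (propagate distance d=32 (to screen)): x=943/234 (≈4.0299) theta=-619/936 (≈-0.6613)
Rounded to 4 decimal places: x = 4.0299

Answer: 4.0299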